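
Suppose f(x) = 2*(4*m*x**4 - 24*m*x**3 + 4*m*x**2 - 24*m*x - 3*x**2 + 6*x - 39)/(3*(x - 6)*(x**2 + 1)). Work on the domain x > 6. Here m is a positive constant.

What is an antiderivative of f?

A first test for any F(x): its x-derivative must equal f(x) identically.
Check: d/dx[2*(2*m*x**2 - 3*log(x/2 - 3) + 6*atan(x))/3] = (8*m*x**4 - 48*m*x**3 + 8*m*x**2 - 48*m*x - 6*x**2 + 12*x - 78)/(3*x**3 - 18*x**2 + 3*x - 18), which equals f(x).

An antiderivative is F(x) = 2*(2*m*x**2 - 3*log(x/2 - 3) + 6*atan(x))/3.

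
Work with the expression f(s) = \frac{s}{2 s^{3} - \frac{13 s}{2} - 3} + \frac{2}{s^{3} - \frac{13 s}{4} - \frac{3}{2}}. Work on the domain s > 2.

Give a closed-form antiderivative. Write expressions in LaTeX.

Factor the denominator (\left(s - 2\right) \left(2 s + 1\right) \left(2 s + 3\right)) and decompose: f = \frac{5}{7 \left(2 s + 3\right)} - \frac{7}{5 \left(2 s + 1\right)} + \frac{12}{35 \left(s - 2\right)}; each piece integrates to a log, atan, or power term.
Check: d/ds[\frac{24 \log{\left(s - 2 \right)} - 49 \log{\left(s + \frac{1}{2} \right)} + 25 \log{\left(s + \frac{3}{2} \right)}}{70}] = \frac{2 s + 8}{4 s^{3} - 13 s - 6}, which equals f(s).

An antiderivative is F(s) = \frac{24 \log{\left(s - 2 \right)} - 49 \log{\left(s + \frac{1}{2} \right)} + 25 \log{\left(s + \frac{3}{2} \right)}}{70}.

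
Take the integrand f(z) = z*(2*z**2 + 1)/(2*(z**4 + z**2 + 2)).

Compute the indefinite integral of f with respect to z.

F(z) = log(z**4 + z**2 + 2)/4 + C

The substitution u = z**4 + z**2 + 2 works: f is exactly (dF/du)*(du/dz) for that inner function.
Check: d/dz[log(z**4 + z**2 + 2)/4] = (2*z**3 + z)/(2*z**4 + 2*z**2 + 4), which equals f(z).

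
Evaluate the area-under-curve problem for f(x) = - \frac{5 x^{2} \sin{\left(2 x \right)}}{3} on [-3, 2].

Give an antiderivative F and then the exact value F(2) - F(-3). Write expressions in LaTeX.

Antiderivative: F(x) = \frac{5 x^{2} \cos{\left(2 x \right)}}{6} - \frac{5 x \sin{\left(2 x \right)}}{6} - \frac{5 \cos{\left(2 x \right)}}{12}; value = - \frac{85 \cos{\left(6 \right)}}{12} + \frac{35 \cos{\left(4 \right)}}{12} + \frac{5 \sin{\left(6 \right)}}{2} - \frac{5 \sin{\left(4 \right)}}{3}

A first test for any F(x): its x-derivative must equal f(x) identically.
F(x) = \frac{5 x^{2} \cos{\left(2 x \right)}}{6} - \frac{5 x \sin{\left(2 x \right)}}{6} - \frac{5 \cos{\left(2 x \right)}}{12} is an antiderivative of f.
Check: d/dx[\frac{5 x^{2} \cos{\left(2 x \right)}}{6} - \frac{5 x \sin{\left(2 x \right)}}{6} - \frac{5 \cos{\left(2 x \right)}}{12}] = - \frac{5 x^{2} \sin{\left(2 x \right)}}{3} = f(x).
F(2) = \frac{35 \cos{\left(4 \right)}}{12} - \frac{5 \sin{\left(4 \right)}}{3}; F(-3) = - \frac{5 \sin{\left(6 \right)}}{2} + \frac{85 \cos{\left(6 \right)}}{12}.
Integral = F(2) - F(-3) = - \frac{85 \cos{\left(6 \right)}}{12} + \frac{35 \cos{\left(4 \right)}}{12} + \frac{5 \sin{\left(6 \right)}}{2} - \frac{5 \sin{\left(4 \right)}}{3}.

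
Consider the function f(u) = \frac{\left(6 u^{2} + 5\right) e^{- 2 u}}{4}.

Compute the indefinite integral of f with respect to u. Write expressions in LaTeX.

F(u) = \frac{\left(- 3 u^{2} - 3 u - 4\right) e^{- 2 u}}{4} + C

f has the shape v'r + vr' for v = - \frac{3 u^{2}}{4} - \frac{3 u}{4} - 1 and r = e^{- 2 u} — it is the derivative of the product v*r.
Check: d/du[\frac{\left(- 3 u^{2} - 3 u - 4\right) e^{- 2 u}}{4}] = \frac{\left(6 u^{2} + 5\right) e^{- 2 u}}{4} = f(u).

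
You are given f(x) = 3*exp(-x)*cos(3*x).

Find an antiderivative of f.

An antiderivative F(x) passes only if d/dx[F] lands on f(x) exactly.
Check: d/dx[-3*(-3*sin(3*x) + cos(3*x))*exp(-x)/10] = 3*exp(-x)*cos(3*x) = f(x).

An antiderivative is F(x) = -3*(-3*sin(3*x) + cos(3*x))*exp(-x)/10.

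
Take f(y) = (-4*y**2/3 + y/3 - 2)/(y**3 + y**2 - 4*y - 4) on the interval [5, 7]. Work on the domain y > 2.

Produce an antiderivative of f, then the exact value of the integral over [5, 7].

The denominator factors as 3*(y - 2)*(y + 1)*(y + 2); partial fractions split f into directly integrable pieces: -2/(y + 2) + 11/(9*(y + 1)) - 5/(9*(y - 2)).
F(y) = (-5*log(y - 2) + 11*log(y + 1) - 18*log(y + 2))/9 is an antiderivative of f.
Check: d/dy[(-5*log(y - 2) + 11*log(y + 1) - 18*log(y + 2))/9] = (-4*y**2 + y - 6)/(3*y**3 + 3*y**2 - 12*y - 12), which equals f(y).
F(7) = -2*log(9) - 5*log(5)/9 + 11*log(8)/9; F(5) = -2*log(7) - 5*log(3)/9 + 11*log(6)/9.
Integral = F(7) - F(5) = -2*log(9) - 11*log(6)/9 - 5*log(5)/9 + 5*log(3)/9 + 11*log(8)/9 + 2*log(7).

Antiderivative: F(y) = (-5*log(y - 2) + 11*log(y + 1) - 18*log(y + 2))/9; value = -2*log(9) - 11*log(6)/9 - 5*log(5)/9 + 5*log(3)/9 + 11*log(8)/9 + 2*log(7)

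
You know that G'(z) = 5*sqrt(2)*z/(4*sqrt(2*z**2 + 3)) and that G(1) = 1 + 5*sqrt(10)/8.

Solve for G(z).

The substitution u = z**2 + 3/2 works: G'(z) is exactly (dG/du)*(du/dz) for that inner function.
A general antiderivative is 5*sqrt(z**2 + 3/2)/4 + C.
The condition gives C = 1 + 5*sqrt(10)/8 - (5*sqrt(10)/8) = 1.
So G(z) = 5*sqrt(z**2 + 3/2)/4 + 1.
Check: d/dz[5*sqrt(z**2 + 3/2)/4 + 1] = 5*sqrt(2)*z/(4*sqrt(2*z**2 + 3)) = G'(z).

G(z) = 5*sqrt(z**2 + 3/2)/4 + 1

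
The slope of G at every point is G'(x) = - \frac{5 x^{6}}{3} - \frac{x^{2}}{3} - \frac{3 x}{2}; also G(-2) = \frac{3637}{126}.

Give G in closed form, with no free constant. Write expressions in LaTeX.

G(x) = - \frac{5 x^{7}}{21} - \frac{x^{3}}{9} - \frac{3 x^{2}}{4} + \frac{1}{2}

Integrate term by term and add the pieces.
A general antiderivative is - \frac{5 x^{7}}{21} - \frac{x^{3}}{9} - \frac{3 x^{2}}{4} + C.
The condition gives C = \frac{3637}{126} - (\frac{1787}{63}) = \frac{1}{2}.
So G(x) = - \frac{5 x^{7}}{21} - \frac{x^{3}}{9} - \frac{3 x^{2}}{4} + \frac{1}{2}.
Check: d/dx[- \frac{5 x^{7}}{21} - \frac{x^{3}}{9} - \frac{3 x^{2}}{4} + \frac{1}{2}] = - \frac{5 x^{6}}{3} - \frac{x^{2}}{3} - \frac{3 x}{2} = G'(x).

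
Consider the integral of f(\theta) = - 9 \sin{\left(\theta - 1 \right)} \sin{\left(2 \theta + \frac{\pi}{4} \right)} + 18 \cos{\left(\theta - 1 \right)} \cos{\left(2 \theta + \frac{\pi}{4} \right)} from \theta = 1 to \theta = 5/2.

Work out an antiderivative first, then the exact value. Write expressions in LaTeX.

Antiderivative: F(\theta) = 9 \sin{\left(2 \theta + \frac{\pi}{4} \right)} \cos{\left(\theta - 1 \right)}; value = - 9 \sin{\left(\frac{\pi}{4} + 2 \right)} + 9 \sin{\left(\frac{\pi}{4} + 5 \right)} \cos{\left(\frac{3}{2} \right)}

Recognize the product-rule pattern: f = u'v + uv' with u = 9 \cos{\left(\theta - 1 \right)}, v = \sin{\left(2 \theta + \frac{\pi}{4} \right)}, so integration by parts undoes it.
F(\theta) = 9 \sin{\left(2 \theta + \frac{\pi}{4} \right)} \cos{\left(\theta - 1 \right)} is an antiderivative of f.
Check: d/d\theta[9 \sin{\left(2 \theta + \frac{\pi}{4} \right)} \cos{\left(\theta - 1 \right)}] = - 9 \sin{\left(\theta - 1 \right)} \sin{\left(2 \theta + \frac{\pi}{4} \right)} + 18 \cos{\left(\theta - 1 \right)} \cos{\left(2 \theta + \frac{\pi}{4} \right)} = f(\theta).
F(5/2) = 9 \sin{\left(\frac{\pi}{4} + 5 \right)} \cos{\left(\frac{3}{2} \right)}; F(1) = 9 \sin{\left(\frac{\pi}{4} + 2 \right)}.
Integral = F(5/2) - F(1) = - 9 \sin{\left(\frac{\pi}{4} + 2 \right)} + 9 \sin{\left(\frac{\pi}{4} + 5 \right)} \cos{\left(\frac{3}{2} \right)}.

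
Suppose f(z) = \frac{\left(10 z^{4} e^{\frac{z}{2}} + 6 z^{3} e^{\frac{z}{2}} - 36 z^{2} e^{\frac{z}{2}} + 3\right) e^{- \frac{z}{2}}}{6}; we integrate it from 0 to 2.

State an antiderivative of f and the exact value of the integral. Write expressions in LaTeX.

Antiderivative: F(z) = \frac{\left(4 z^{5} e^{\frac{z}{2}} + 3 z^{4} e^{\frac{z}{2}} - 24 z^{3} e^{\frac{z}{2}} + 36 e^{\frac{z}{2}} - 12\right) e^{- \frac{z}{2}}}{12}; value = - \frac{1}{e} - \frac{1}{3}

Any candidate F(z) must reproduce f(z) exactly when differentiated.
F(z) = \frac{\left(4 z^{5} e^{\frac{z}{2}} + 3 z^{4} e^{\frac{z}{2}} - 24 z^{3} e^{\frac{z}{2}} + 36 e^{\frac{z}{2}} - 12\right) e^{- \frac{z}{2}}}{12} is an antiderivative of f.
Check: d/dz[\frac{\left(4 z^{5} e^{\frac{z}{2}} + 3 z^{4} e^{\frac{z}{2}} - 24 z^{3} e^{\frac{z}{2}} + 36 e^{\frac{z}{2}} - 12\right) e^{- \frac{z}{2}}}{12}] = \frac{\left(10 z^{4} e^{\frac{z}{2}} + 6 z^{3} e^{\frac{z}{2}} - 36 z^{2} e^{\frac{z}{2}} + 3\right) e^{- \frac{z}{2}}}{6} = f(z).
F(2) = \frac{5}{3} - e^{-1}; F(0) = 2.
Integral = F(2) - F(0) = - \frac{1}{e} - \frac{1}{3}.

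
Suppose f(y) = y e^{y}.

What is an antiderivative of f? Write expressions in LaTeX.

An antiderivative is F(y) = y e^{y} - e^{y}.

Recognize the product-rule pattern: f = u'v + uv' with u = y - 1, v = e^{y}, so integration by parts undoes it.
Check: d/dy[y e^{y} - e^{y}] = y e^{y} = f(y).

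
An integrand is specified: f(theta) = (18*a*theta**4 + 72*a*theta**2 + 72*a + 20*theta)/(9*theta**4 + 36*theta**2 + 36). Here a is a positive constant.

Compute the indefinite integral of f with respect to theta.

A candidate is checked by its d/dtheta: the result must match f(theta).
Check: d/dtheta[(18*a*theta**3 + 36*a*theta - 10)/(9*theta**2 + 18)] = (18*a*theta**4 + 72*a*theta**2 + 72*a + 20*theta)/(9*theta**4 + 36*theta**2 + 36) = f(theta).

F(theta) = (18*a*theta**3 + 36*a*theta - 10)/(9*theta**2 + 18) + C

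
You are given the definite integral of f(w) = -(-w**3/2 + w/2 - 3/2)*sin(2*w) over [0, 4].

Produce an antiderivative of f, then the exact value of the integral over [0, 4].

Since d/dw undoes antidifferentiation here, F'(w) = f(w) is required of F(w).
F(w) = -w**3*cos(2*w)/4 + 3*w**2*sin(2*w)/8 + 5*w*cos(2*w)/8 - 5*sin(2*w)/16 - 3*cos(2*w)/4 is an antiderivative of f.
Check: d/dw[-w**3*cos(2*w)/4 + 3*w**2*sin(2*w)/8 + 5*w*cos(2*w)/8 - 5*sin(2*w)/16 - 3*cos(2*w)/4] = w**3*sin(2*w)/2 - w*sin(2*w)/2 + 3*sin(2*w)/2, which equals f(w).
F(4) = -57*cos(8)/4 + 91*sin(8)/16; F(0) = -3/4.
Integral = F(4) - F(0) = 3/4 - 57*cos(8)/4 + 91*sin(8)/16.

Antiderivative: F(w) = -w**3*cos(2*w)/4 + 3*w**2*sin(2*w)/8 + 5*w*cos(2*w)/8 - 5*sin(2*w)/16 - 3*cos(2*w)/4; value = 3/4 - 57*cos(8)/4 + 91*sin(8)/16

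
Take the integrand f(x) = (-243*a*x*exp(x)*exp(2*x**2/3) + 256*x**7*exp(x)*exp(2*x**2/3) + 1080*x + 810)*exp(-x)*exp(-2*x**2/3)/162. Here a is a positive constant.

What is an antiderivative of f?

Whatever form F(x) takes, F'(x) = f(x) is non-negotiable.
Check: d/dx[(-243*a*x**2*exp(x)*exp(2*x**2/3) + 64*x**8*exp(x)*exp(2*x**2/3) - 1620)*exp(-x)*exp(-2*x**2/3)/324] = (-243*a*x*exp(x)*exp(2*x**2/3) + 256*x**7*exp(x)*exp(2*x**2/3) + 1080*x + 810)*exp(-x)*exp(-2*x**2/3)/162 = f(x).

An antiderivative is F(x) = (-243*a*x**2*exp(x)*exp(2*x**2/3) + 64*x**8*exp(x)*exp(2*x**2/3) - 1620)*exp(-x)*exp(-2*x**2/3)/324.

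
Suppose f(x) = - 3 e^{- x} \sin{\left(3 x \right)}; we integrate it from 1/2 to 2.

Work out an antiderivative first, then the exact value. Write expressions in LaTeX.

Antiderivative: F(x) = \frac{3 \left(\sin{\left(3 x \right)} + 3 \cos{\left(3 x \right)}\right) e^{- x}}{10}; value = - \frac{3 \sin{\left(\frac{3}{2} \right)}}{10 e^{\frac{1}{2}}} - \frac{9 \cos{\left(\frac{3}{2} \right)}}{10 e^{\frac{1}{2}}} + \frac{3 \sin{\left(6 \right)}}{10 e^{2}} + \frac{9 \cos{\left(6 \right)}}{10 e^{2}}

An antiderivative F(x) passes only if d/dx[F] lands on f(x) exactly.
F(x) = \frac{3 \left(\sin{\left(3 x \right)} + 3 \cos{\left(3 x \right)}\right) e^{- x}}{10} is an antiderivative of f.
Check: d/dx[\frac{3 \left(\sin{\left(3 x \right)} + 3 \cos{\left(3 x \right)}\right) e^{- x}}{10}] = - 3 e^{- x} \sin{\left(3 x \right)} = f(x).
F(2) = \frac{3 \sin{\left(6 \right)}}{10 e^{2}} + \frac{9 \cos{\left(6 \right)}}{10 e^{2}}; F(1/2) = \frac{9 \cos{\left(\frac{3}{2} \right)}}{10 e^{\frac{1}{2}}} + \frac{3 \sin{\left(\frac{3}{2} \right)}}{10 e^{\frac{1}{2}}}.
Integral = F(2) - F(1/2) = - \frac{3 \sin{\left(\frac{3}{2} \right)}}{10 e^{\frac{1}{2}}} - \frac{9 \cos{\left(\frac{3}{2} \right)}}{10 e^{\frac{1}{2}}} + \frac{3 \sin{\left(6 \right)}}{10 e^{2}} + \frac{9 \cos{\left(6 \right)}}{10 e^{2}}.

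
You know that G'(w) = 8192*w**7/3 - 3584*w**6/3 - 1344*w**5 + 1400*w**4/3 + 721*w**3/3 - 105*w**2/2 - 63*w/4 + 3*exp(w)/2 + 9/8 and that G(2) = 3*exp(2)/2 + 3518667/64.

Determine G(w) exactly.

G(w) = ((16*w**2 - 2*w - 3)**4 + 288*exp(w))/192

The integrand splits into summands that can be handled one at a time.
A general antiderivative is 4*(4*w**2 - w/2 - 3/4)**4/3 + 3*exp(w)/2 + C.
The condition gives C = 3*exp(2)/2 + 3518667/64 - (3*exp(2)/2 + 3518667/64) = 0.
So G(w) = ((16*w**2 - 2*w - 3)**4 + 288*exp(w))/192.
Check: d/dw[((16*w**2 - 2*w - 3)**4 + 288*exp(w))/192] = 8192*w**7/3 - 3584*w**6/3 - 1344*w**5 + 1400*w**4/3 + 721*w**3/3 - 105*w**2/2 - 63*w/4 + 3*exp(w)/2 + 9/8 = G'(w).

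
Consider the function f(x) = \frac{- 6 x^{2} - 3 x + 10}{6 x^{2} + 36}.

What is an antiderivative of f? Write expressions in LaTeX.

A first test for any F(x): its x-derivative must equal f(x) identically.
Check: d/dx[- x - \frac{\log{\left(x^{2} + 6 \right)}}{4} + \frac{23 \sqrt{6} \operatorname{atan}{\left(\frac{\sqrt{6} x}{6} \right)}}{18}] = \frac{- 6 x^{2} - 3 x + 10}{6 x^{2} + 36} = f(x).

An antiderivative is F(x) = - x - \frac{\log{\left(x^{2} + 6 \right)}}{4} + \frac{23 \sqrt{6} \operatorname{atan}{\left(\frac{\sqrt{6} x}{6} \right)}}{18}.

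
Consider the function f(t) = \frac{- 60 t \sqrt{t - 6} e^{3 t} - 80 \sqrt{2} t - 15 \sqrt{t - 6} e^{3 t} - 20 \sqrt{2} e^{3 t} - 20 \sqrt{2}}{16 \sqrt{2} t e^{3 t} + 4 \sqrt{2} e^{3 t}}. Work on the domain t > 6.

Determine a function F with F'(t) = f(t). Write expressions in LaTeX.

An antiderivative is F(t) = - \frac{5 t \sqrt{\frac{t}{2} - 3}}{2} + 15 \sqrt{\frac{t}{2} - 3} - \frac{5 \log{\left(4 t + 1 \right)}}{4} + \frac{5 e^{- 3 t}}{3}.

An antiderivative F(t) passes only if d/dt[F] lands on f(t) exactly.
Check: d/dt[- \frac{5 t \sqrt{\frac{t}{2} - 3}}{2} + 15 \sqrt{\frac{t}{2} - 3} - \frac{5 \log{\left(4 t + 1 \right)}}{4} + \frac{5 e^{- 3 t}}{3}] = \frac{- 60 t^{2} e^{3 t} - 80 \sqrt{2} t \sqrt{t - 6} + 345 t e^{3 t} - 20 \sqrt{2} \sqrt{t - 6} e^{3 t} - 20 \sqrt{2} \sqrt{t - 6} + 90 e^{3 t}}{16 \sqrt{2} t \sqrt{t - 6} e^{3 t} + 4 \sqrt{2} \sqrt{t - 6} e^{3 t}}, which equals f(t).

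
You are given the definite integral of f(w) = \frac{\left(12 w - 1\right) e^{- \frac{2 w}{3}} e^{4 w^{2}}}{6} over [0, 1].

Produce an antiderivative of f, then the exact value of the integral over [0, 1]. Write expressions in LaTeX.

Antiderivative: F(w) = \frac{e^{4 w^{2} - \frac{2 w}{3}}}{4}; value = - \frac{1}{4} + \frac{e^{\frac{10}{3}}}{4}

The substitution u = 4 w^{2} - \frac{2 w}{3} works: f is exactly (dF/du)*(du/dw) for that inner function.
F(w) = \frac{e^{4 w^{2} - \frac{2 w}{3}}}{4} is an antiderivative of f.
Check: d/dw[\frac{e^{4 w^{2} - \frac{2 w}{3}}}{4}] = 2 w e^{- \frac{2 w}{3}} e^{4 w^{2}} - \frac{e^{- \frac{2 w}{3}} e^{4 w^{2}}}{6}, which equals f(w).
F(1) = \frac{e^{\frac{10}{3}}}{4}; F(0) = \frac{1}{4}.
Integral = F(1) - F(0) = - \frac{1}{4} + \frac{e^{\frac{10}{3}}}{4}.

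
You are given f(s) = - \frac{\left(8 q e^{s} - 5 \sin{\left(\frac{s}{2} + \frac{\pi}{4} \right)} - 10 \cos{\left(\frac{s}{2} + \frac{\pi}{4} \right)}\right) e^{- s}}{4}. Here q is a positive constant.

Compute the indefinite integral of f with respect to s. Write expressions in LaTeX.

A candidate is checked by its d/ds: the result must match f(s).
Check: d/ds[- 2 q s - \frac{5 e^{- s} \cos{\left(\frac{s}{2} + \frac{\pi}{4} \right)}}{2}] = \frac{\left(- 8 q e^{s} + 5 \sin{\left(\frac{s}{2} + \frac{\pi}{4} \right)} + 10 \cos{\left(\frac{s}{2} + \frac{\pi}{4} \right)}\right) e^{- s}}{4}, which equals f(s).

F(s) = - 2 q s - \frac{5 e^{- s} \cos{\left(\frac{s}{2} + \frac{\pi}{4} \right)}}{2} + C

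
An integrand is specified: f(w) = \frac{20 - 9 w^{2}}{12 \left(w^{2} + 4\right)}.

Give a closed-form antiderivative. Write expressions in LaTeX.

An antiderivative is F(w) = - \frac{9 w - 28 \operatorname{atan}{\left(\frac{w}{2} \right)}}{12}.

Differentiate the proposed F(w) back; it has to land on f(w) exactly.
Check: d/dw[- \frac{9 w - 28 \operatorname{atan}{\left(\frac{w}{2} \right)}}{12}] = \frac{20 - 9 w^{2}}{12 w^{2} + 48}, which equals f(w).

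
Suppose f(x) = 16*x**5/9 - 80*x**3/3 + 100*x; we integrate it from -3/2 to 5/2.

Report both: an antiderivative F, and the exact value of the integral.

Antiderivative: F(x) = -(15 - 2*x**2)**3/27; value = 1142/27

The substitution u = 5 - 2*x**2/3 works: f is exactly (dF/du)*(du/dx) for that inner function.
F(x) = -(15 - 2*x**2)**3/27 is an antiderivative of f.
Check: d/dx[-(15 - 2*x**2)**3/27] = 16*x**5/9 - 80*x**3/3 + 100*x = f(x).
F(5/2) = -125/216; F(-3/2) = -343/8.
Integral = F(5/2) - F(-3/2) = 1142/27.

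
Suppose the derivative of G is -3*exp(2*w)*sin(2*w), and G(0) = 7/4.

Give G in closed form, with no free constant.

Recover the given G'(w) by differentiating a candidate G(w); any mismatch rules it out.
A general antiderivative is -3*exp(2*w)*sin(2*w)/4 + 3*exp(2*w)*cos(2*w)/4 + C.
The condition gives C = 7/4 - (3/4) = 1.
So G(w) = -3*exp(2*w)*sin(2*w)/4 + 3*exp(2*w)*cos(2*w)/4 + 1.
Check: d/dw[-3*exp(2*w)*sin(2*w)/4 + 3*exp(2*w)*cos(2*w)/4 + 1] = -3*exp(2*w)*sin(2*w) = G'(w).

G(w) = -3*exp(2*w)*sin(2*w)/4 + 3*exp(2*w)*cos(2*w)/4 + 1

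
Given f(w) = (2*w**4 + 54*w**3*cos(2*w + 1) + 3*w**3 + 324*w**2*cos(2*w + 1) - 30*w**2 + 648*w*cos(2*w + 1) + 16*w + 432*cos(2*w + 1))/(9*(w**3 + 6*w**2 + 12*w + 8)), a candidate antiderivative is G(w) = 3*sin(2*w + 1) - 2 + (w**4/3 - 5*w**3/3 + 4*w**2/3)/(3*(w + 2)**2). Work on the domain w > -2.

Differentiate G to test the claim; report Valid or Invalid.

d/dw[G] = (2*w**4 + 54*w**3*cos(2*w + 1) + 3*w**3 + 324*w**2*cos(2*w + 1) - 30*w**2 + 648*w*cos(2*w + 1) + 16*w + 432*cos(2*w + 1))/(9*w**3 + 54*w**2 + 108*w + 72)
This equals f(w) exactly, so the claim holds.

Valid: G'(w) = f(w).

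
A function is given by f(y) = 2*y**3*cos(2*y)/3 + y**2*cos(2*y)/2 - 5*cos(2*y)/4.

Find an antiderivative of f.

The integrand splits into summands that can be handled one at a time.
Check: d/dy[y**3*sin(2*y)/3 + y**2*sin(2*y)/4 + y**2*cos(2*y)/2 - y*sin(2*y)/2 + y*cos(2*y)/4 - 3*sin(2*y)/4 - cos(2*y)/4] = 2*y**3*cos(2*y)/3 + y**2*cos(2*y)/2 - 5*cos(2*y)/4 = f(y).

An antiderivative is F(y) = y**3*sin(2*y)/3 + y**2*sin(2*y)/4 + y**2*cos(2*y)/2 - y*sin(2*y)/2 + y*cos(2*y)/4 - 3*sin(2*y)/4 - cos(2*y)/4.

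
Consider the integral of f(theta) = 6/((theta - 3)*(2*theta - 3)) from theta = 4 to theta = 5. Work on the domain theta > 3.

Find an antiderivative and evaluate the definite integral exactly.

Antiderivative: F(theta) = 2*(log(theta - 3) - log(theta - 3/2)); value = -2*log(7/2) + 2*log(2) + 2*log(5/2)

The denominator factors as (theta - 3)*(2*theta - 3); partial fractions split f into directly integrable pieces: -4/(2*theta - 3) + 2/(theta - 3).
F(theta) = 2*(log(theta - 3) - log(theta - 3/2)) is an antiderivative of f.
Check: d/dtheta[2*(log(theta - 3) - log(theta - 3/2))] = 6/(2*theta**2 - 9*theta + 9), which equals f(theta).
F(5) = -2*log(7/2) + 2*log(2); F(4) = -2*log(5/2).
Integral = F(5) - F(4) = -2*log(7/2) + 2*log(2) + 2*log(5/2).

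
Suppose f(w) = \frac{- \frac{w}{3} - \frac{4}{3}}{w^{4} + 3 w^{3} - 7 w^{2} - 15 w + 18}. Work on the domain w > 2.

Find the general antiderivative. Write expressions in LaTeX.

F(w) = \frac{- 96 w \log{\left(w - 2 \right)} + 125 w \log{\left(w - 1 \right)} - 29 w \log{\left(w + 3 \right)} - 288 \log{\left(w - 2 \right)} + 375 \log{\left(w - 1 \right)} - 87 \log{\left(w + 3 \right)} + 20}{1200 w + 3600} + C

The denominator factors as 3 \left(w - 2\right) \left(w - 1\right) \left(w + 3\right)^{2}; partial fractions split f into directly integrable pieces: - \frac{29}{1200 \left(w + 3\right)} - \frac{1}{60 \left(w + 3\right)^{2}} + \frac{5}{48 \left(w - 1\right)} - \frac{2}{25 \left(w - 2\right)}.
Check: d/dw[\frac{- 96 w \log{\left(w - 2 \right)} + 125 w \log{\left(w - 1 \right)} - 29 w \log{\left(w + 3 \right)} - 288 \log{\left(w - 2 \right)} + 375 \log{\left(w - 1 \right)} - 87 \log{\left(w + 3 \right)} + 20}{1200 w + 3600}] = \frac{- w - 4}{3 w^{4} + 9 w^{3} - 21 w^{2} - 45 w + 54}, which equals f(w).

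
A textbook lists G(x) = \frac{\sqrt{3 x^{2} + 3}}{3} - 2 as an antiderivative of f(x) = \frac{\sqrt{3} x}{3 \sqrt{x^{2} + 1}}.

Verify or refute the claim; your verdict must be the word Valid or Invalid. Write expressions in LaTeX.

Valid - the claim checks out under differentiation.

d/dx[G] = \frac{\sqrt{3} x}{3 \sqrt{x^{2} + 1}}
This equals f(x) exactly, so the claim holds.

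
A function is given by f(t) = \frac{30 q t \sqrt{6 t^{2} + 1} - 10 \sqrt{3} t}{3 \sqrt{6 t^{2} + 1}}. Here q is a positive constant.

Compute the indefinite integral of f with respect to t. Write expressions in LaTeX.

F(t) = 5 q t^{2} - \frac{5 \sqrt{2 t^{2} + \frac{1}{3}}}{3} + C

Recover f(t) by differentiating a candidate F(t); any mismatch rules it out.
Check: d/dt[5 q t^{2} - \frac{5 \sqrt{2 t^{2} + \frac{1}{3}}}{3}] = \frac{30 q t \sqrt{6 t^{2} + 1} - 10 \sqrt{3} t}{3 \sqrt{6 t^{2} + 1}} = f(t).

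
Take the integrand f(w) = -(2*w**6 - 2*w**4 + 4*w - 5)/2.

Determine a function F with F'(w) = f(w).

A candidate is checked by its d/dw: the result must match f(w).
Check: d/dw[w*(-10*w**6 + 14*w**4 - 70*w + 175)/70] = -w**6 + w**4 - 2*w + 5/2, which equals f(w).

An antiderivative is F(w) = w*(-10*w**6 + 14*w**4 - 70*w + 175)/70.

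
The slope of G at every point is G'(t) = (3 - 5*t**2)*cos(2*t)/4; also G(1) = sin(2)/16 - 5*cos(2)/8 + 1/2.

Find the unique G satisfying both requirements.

Check a candidate G(t) by differentiating: d/dt[G] must match the given G'(t).
A general antiderivative is -5*t**2*sin(2*t)/8 - 5*t*cos(2*t)/8 + 11*sin(2*t)/16 + C.
The condition gives C = sin(2)/16 - 5*cos(2)/8 + 1/2 - (sin(2)/16 - 5*cos(2)/8) = 1/2.
So G(t) = -5*t**2*sin(2*t)/8 - 5*t*cos(2*t)/8 + 11*sin(2*t)/16 + 1/2.
Check: d/dt[-5*t**2*sin(2*t)/8 - 5*t*cos(2*t)/8 + 11*sin(2*t)/16 + 1/2] = -5*t**2*cos(2*t)/4 + 3*cos(2*t)/4, which equals G'(t).

G(t) = -5*t**2*sin(2*t)/8 - 5*t*cos(2*t)/8 + 11*sin(2*t)/16 + 1/2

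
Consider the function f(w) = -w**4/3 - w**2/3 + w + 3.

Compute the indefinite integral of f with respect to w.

The integrand splits into summands that can be handled one at a time.
Check: d/dw[-w**5/15 - w**3/9 + w**2/2 + 3*w] = -w**4/3 - w**2/3 + w + 3 = f(w).

F(w) = -w**5/15 - w**3/9 + w**2/2 + 3*w + C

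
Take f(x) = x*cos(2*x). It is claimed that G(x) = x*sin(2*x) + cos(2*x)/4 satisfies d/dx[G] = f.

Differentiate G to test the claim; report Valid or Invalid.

d/dx[G] = 2*x*cos(2*x) + sin(2*x)/2
d/dx[G] - f(x) = x*cos(2*x) + sin(2*x)/2 != 0.

Invalid: d/dx[G] - f = x*cos(2*x) + sin(2*x)/2, which is not 0.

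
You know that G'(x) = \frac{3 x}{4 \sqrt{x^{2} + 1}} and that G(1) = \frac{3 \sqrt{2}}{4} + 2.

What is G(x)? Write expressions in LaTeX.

G(x) = \frac{3 \sqrt{x^{2} + 1}}{4} + 2

G'(x) matches the chain-rule pattern g'(h)*h' with inner function h(x) = x^{2} + 1; substituting u = h(x) collapses the integral.
A general antiderivative is \frac{3 \sqrt{x^{2} + 1}}{4} + C.
The condition gives C = \frac{3 \sqrt{2}}{4} + 2 - (\frac{3 \sqrt{2}}{4}) = 2.
So G(x) = \frac{3 \sqrt{x^{2} + 1}}{4} + 2.
Check: d/dx[\frac{3 \sqrt{x^{2} + 1}}{4} + 2] = \frac{3 x}{4 \sqrt{x^{2} + 1}} = G'(x).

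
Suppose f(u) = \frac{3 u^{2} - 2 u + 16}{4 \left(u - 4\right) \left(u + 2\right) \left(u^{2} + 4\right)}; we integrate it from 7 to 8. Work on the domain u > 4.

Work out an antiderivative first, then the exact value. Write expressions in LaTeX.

The denominator factors as 4 \left(u - 4\right) \left(u + 2\right) \left(u^{2} + 4\right); partial fractions split f into directly integrable pieces: \frac{u - 1}{20 \left(u^{2} + 4\right)} - \frac{1}{6 \left(u + 2\right)} + \frac{7}{60 \left(u - 4\right)}.
F(u) = \frac{14 \log{\left(u - 4 \right)} - 20 \log{\left(u + 2 \right)} + 3 \log{\left(u^{2} + 4 \right)} - 3 \operatorname{atan}{\left(\frac{u}{2} \right)}}{120} is an antiderivative of f.
Check: d/du[\frac{14 \log{\left(u - 4 \right)} - 20 \log{\left(u + 2 \right)} + 3 \log{\left(u^{2} + 4 \right)} - 3 \operatorname{atan}{\left(\frac{u}{2} \right)}}{120}] = \frac{3 u^{2} - 2 u + 16}{4 u^{4} - 8 u^{3} - 16 u^{2} - 32 u - 128}, which equals f(u).
F(8) = - \frac{\log{\left(10 \right)}}{6} - \frac{\operatorname{atan}{\left(4 \right)}}{40} + \frac{\log{\left(68 \right)}}{40} + \frac{7 \log{\left(4 \right)}}{60}; F(7) = - \frac{\log{\left(9 \right)}}{6} - \frac{\operatorname{atan}{\left(\frac{7}{2} \right)}}{40} + \frac{\log{\left(53 \right)}}{40} + \frac{7 \log{\left(3 \right)}}{60}.
Integral = F(8) - F(7) = - \frac{\log{\left(10 \right)}}{6} - \frac{7 \log{\left(3 \right)}}{60} - \frac{\log{\left(53 \right)}}{40} - \frac{\operatorname{atan}{\left(4 \right)}}{40} + \frac{\operatorname{atan}{\left(\frac{7}{2} \right)}}{40} + \frac{\log{\left(68 \right)}}{40} + \frac{7 \log{\left(4 \right)}}{60} + \frac{\log{\left(9 \right)}}{6}.

Antiderivative: F(u) = \frac{14 \log{\left(u - 4 \right)} - 20 \log{\left(u + 2 \right)} + 3 \log{\left(u^{2} + 4 \right)} - 3 \operatorname{atan}{\left(\frac{u}{2} \right)}}{120}; value = - \frac{\log{\left(10 \right)}}{6} - \frac{7 \log{\left(3 \right)}}{60} - \frac{\log{\left(53 \right)}}{40} - \frac{\operatorname{atan}{\left(4 \right)}}{40} + \frac{\operatorname{atan}{\left(\frac{7}{2} \right)}}{40} + \frac{\log{\left(68 \right)}}{40} + \frac{7 \log{\left(4 \right)}}{60} + \frac{\log{\left(9 \right)}}{6}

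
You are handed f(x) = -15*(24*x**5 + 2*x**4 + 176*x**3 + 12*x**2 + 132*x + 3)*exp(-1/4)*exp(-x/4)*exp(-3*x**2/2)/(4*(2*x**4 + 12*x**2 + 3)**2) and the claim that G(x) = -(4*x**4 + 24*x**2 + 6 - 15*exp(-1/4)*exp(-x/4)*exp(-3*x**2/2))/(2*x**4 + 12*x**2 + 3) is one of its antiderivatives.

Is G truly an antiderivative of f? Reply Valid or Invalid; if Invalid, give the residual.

d/dx[G] = (-360*x**5*exp(1/4)*exp(x/4)*exp(3*x**2/2) - 30*x**4*exp(1/4)*exp(x/4)*exp(3*x**2/2) - 2640*x**3*exp(1/4)*exp(x/4)*exp(3*x**2/2) - 180*x**2*exp(1/4)*exp(x/4)*exp(3*x**2/2) - 1980*x*exp(1/4)*exp(x/4)*exp(3*x**2/2) - 45*exp(1/4)*exp(x/4)*exp(3*x**2/2))/(16*x**8*exp(1/2)*exp(x/2)*exp(3*x**2) + 192*x**6*exp(1/2)*exp(x/2)*exp(3*x**2) + 624*x**4*exp(1/2)*exp(x/2)*exp(3*x**2) + 288*x**2*exp(1/2)*exp(x/2)*exp(3*x**2) + 36*exp(1/2)*exp(x/2)*exp(3*x**2))
This equals f(x) exactly, so the claim holds.

Valid - the claim checks out under differentiation.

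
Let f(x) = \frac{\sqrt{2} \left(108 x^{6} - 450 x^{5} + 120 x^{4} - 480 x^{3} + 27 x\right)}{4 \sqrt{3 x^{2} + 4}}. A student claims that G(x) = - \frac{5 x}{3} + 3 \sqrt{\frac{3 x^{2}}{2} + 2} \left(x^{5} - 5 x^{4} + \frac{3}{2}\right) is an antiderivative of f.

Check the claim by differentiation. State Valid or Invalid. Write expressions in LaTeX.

Invalid: d/dx[G] - f = - \frac{5}{3}, which is not 0.

d/dx[G] = \frac{\sqrt{2} \left(324 x^{6} - 1350 x^{5} + 360 x^{4} - 1440 x^{3} + 81 x - 10 \sqrt{2} \sqrt{3 x^{2} + 4}\right)}{12 \sqrt{3 x^{2} + 4}}
d/dx[G] - f(x) = - \frac{5}{3} != 0.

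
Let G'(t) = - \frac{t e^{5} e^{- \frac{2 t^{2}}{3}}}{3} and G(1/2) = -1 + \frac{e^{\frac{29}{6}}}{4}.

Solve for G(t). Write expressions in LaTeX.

G'(t) matches the chain-rule pattern g'(h)*h' with inner function h(t) = 5 - \frac{2 t^{2}}{3}; substituting u = h(t) collapses the integral.
A general antiderivative is \frac{e^{5 - \frac{2 t^{2}}{3}}}{4} + C.
The condition gives C = -1 + \frac{e^{\frac{29}{6}}}{4} - (\frac{e^{\frac{29}{6}}}{4}) = -1.
So G(t) = -1 + \frac{e^{5} e^{- \frac{2 t^{2}}{3}}}{4}.
Check: d/dt[-1 + \frac{e^{5} e^{- \frac{2 t^{2}}{3}}}{4}] = - \frac{t e^{5} e^{- \frac{2 t^{2}}{3}}}{3} = G'(t).

G(t) = -1 + \frac{e^{5} e^{- \frac{2 t^{2}}{3}}}{4}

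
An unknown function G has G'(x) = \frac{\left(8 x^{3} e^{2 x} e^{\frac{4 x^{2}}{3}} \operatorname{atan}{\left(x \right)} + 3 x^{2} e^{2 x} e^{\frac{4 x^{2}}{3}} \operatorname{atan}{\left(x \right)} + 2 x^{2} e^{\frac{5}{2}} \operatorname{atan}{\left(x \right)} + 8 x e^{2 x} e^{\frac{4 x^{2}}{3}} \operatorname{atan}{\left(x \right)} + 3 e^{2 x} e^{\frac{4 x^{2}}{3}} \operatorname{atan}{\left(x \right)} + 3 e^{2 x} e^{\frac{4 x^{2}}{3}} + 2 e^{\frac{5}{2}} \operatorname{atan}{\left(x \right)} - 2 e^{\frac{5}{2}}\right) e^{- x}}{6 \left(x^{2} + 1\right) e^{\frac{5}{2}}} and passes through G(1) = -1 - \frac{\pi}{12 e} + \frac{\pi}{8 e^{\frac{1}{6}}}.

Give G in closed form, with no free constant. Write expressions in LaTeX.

G'(x) has the shape u'v + uv' for u = \frac{e^{\frac{4 x^{2}}{3} + x - \frac{5}{2}}}{2} - \frac{e^{- x}}{3} and v = \operatorname{atan}{\left(x \right)} — it is the derivative of the product u*v.
A general antiderivative is \frac{2 \left(\frac{3 e^{\frac{4 x^{2}}{3} + x - \frac{5}{2}}}{4} - \frac{e^{- x}}{2}\right) \operatorname{atan}{\left(x \right)}}{3} + C.
The condition gives C = -1 - \frac{\pi}{12 e} + \frac{\pi}{8 e^{\frac{1}{6}}} - (- \frac{\pi}{12 e} + \frac{\pi}{8 e^{\frac{1}{6}}}) = -1.
So G(x) = \frac{\left(\frac{3 e^{2 x} e^{\frac{4 x^{2}}{3}} \operatorname{atan}{\left(x \right)}}{e^{\frac{5}{2}}} - 6 e^{x} - 2 \operatorname{atan}{\left(x \right)}\right) e^{- x}}{6}.
Check: d/dx[\frac{\left(\frac{3 e^{2 x} e^{\frac{4 x^{2}}{3}} \operatorname{atan}{\left(x \right)}}{e^{\frac{5}{2}}} - 6 e^{x} - 2 \operatorname{atan}{\left(x \right)}\right) e^{- x}}{6}] = \frac{8 x^{3} e^{\frac{5}{2}} e^{2 x} e^{\frac{4 x^{2}}{3}} \operatorname{atan}{\left(x \right)} + 3 x^{2} e^{\frac{5}{2}} e^{2 x} e^{\frac{4 x^{2}}{3}} \operatorname{atan}{\left(x \right)} + 2 x^{2} e^{5} \operatorname{atan}{\left(x \right)} + 8 x e^{\frac{5}{2}} e^{2 x} e^{\frac{4 x^{2}}{3}} \operatorname{atan}{\left(x \right)} + 3 e^{\frac{5}{2}} e^{2 x} e^{\frac{4 x^{2}}{3}} \operatorname{atan}{\left(x \right)} + 3 e^{\frac{5}{2}} e^{2 x} e^{\frac{4 x^{2}}{3}} + 2 e^{5} \operatorname{atan}{\left(x \right)} - 2 e^{5}}{6 x^{2} e^{5} e^{x} + 6 e^{5} e^{x}}, which equals G'(x).

G(x) = \frac{\left(\frac{3 e^{2 x} e^{\frac{4 x^{2}}{3}} \operatorname{atan}{\left(x \right)}}{e^{\frac{5}{2}}} - 6 e^{x} - 2 \operatorname{atan}{\left(x \right)}\right) e^{- x}}{6}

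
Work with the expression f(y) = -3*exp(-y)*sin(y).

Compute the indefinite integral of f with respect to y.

F(y) = 3*(sin(y) + cos(y))*exp(-y)/2 + C

A first test for any F(y): its y-derivative must equal f(y) identically.
Check: d/dy[3*(sin(y) + cos(y))*exp(-y)/2] = -3*exp(-y)*sin(y) = f(y).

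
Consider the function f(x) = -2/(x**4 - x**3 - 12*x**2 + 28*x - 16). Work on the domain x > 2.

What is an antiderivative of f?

An antiderivative is F(x) = 7*log(x - 2)/18 - 2*log(x - 1)/5 + log(x + 4)/90 + 2/(6*x - 12).

The denominator factors as (x - 2)**2*(x - 1)*(x + 4); partial fractions split f into directly integrable pieces: 1/(90*(x + 4)) - 2/(5*(x - 1)) + 7/(18*(x - 2)) - 1/(3*(x - 2)**2).
Check: d/dx[7*log(x - 2)/18 - 2*log(x - 1)/5 + log(x + 4)/90 + 2/(6*x - 12)] = -2/(x**4 - x**3 - 12*x**2 + 28*x - 16) = f(x).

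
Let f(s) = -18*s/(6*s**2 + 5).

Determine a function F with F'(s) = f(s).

An antiderivative is F(s) = -3*log(2*s**2 + 5/3)/2.

f matches the chain-rule pattern g'(h)*h' with inner function h(s) = 2*s**2 + 5/3; substituting u = h(s) collapses the integral.
Check: d/ds[-3*log(2*s**2 + 5/3)/2] = -18*s/(6*s**2 + 5) = f(s).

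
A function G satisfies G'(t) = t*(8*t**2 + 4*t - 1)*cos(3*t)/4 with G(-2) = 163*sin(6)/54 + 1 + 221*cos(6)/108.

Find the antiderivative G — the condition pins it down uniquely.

G(t) = 2*t**3*sin(3*t)/3 + t**2*sin(3*t)/3 + 2*t**2*cos(3*t)/3 - 19*t*sin(3*t)/36 + 2*t*cos(3*t)/9 - 2*sin(3*t)/27 - 19*cos(3*t)/108 + 1

Check a candidate G(t) by differentiating: d/dt[G] must match the given G'(t).
A general antiderivative is 2*t**3*sin(3*t)/3 + t**2*sin(3*t)/3 + 2*t**2*cos(3*t)/3 - 19*t*sin(3*t)/36 + 2*t*cos(3*t)/9 - 2*sin(3*t)/27 - 19*cos(3*t)/108 + C.
The condition gives C = 163*sin(6)/54 + 1 + 221*cos(6)/108 - (163*sin(6)/54 + 221*cos(6)/108) = 1.
So G(t) = 2*t**3*sin(3*t)/3 + t**2*sin(3*t)/3 + 2*t**2*cos(3*t)/3 - 19*t*sin(3*t)/36 + 2*t*cos(3*t)/9 - 2*sin(3*t)/27 - 19*cos(3*t)/108 + 1.
Check: d/dt[2*t**3*sin(3*t)/3 + t**2*sin(3*t)/3 + 2*t**2*cos(3*t)/3 - 19*t*sin(3*t)/36 + 2*t*cos(3*t)/9 - 2*sin(3*t)/27 - 19*cos(3*t)/108 + 1] = 2*t**3*cos(3*t) + t**2*cos(3*t) - t*cos(3*t)/4, which equals G'(t).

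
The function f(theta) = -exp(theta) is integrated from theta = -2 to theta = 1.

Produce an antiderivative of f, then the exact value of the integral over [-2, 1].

Any candidate F(theta) must reproduce f(theta) exactly when differentiated.
F(theta) = -exp(theta) is an antiderivative of f.
Check: d/dtheta[-exp(theta)] = -exp(theta) = f(theta).
F(1) = -exp(1); F(-2) = -exp(-2).
Integral = F(1) - F(-2) = -exp(1) + exp(-2).

Antiderivative: F(theta) = -exp(theta); value = -exp(1) + exp(-2)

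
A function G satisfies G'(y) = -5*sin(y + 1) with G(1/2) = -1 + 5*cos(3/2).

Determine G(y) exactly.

G(y) = 5*cos(y + 1) - 1

The proposed G(y) is checked by its d/dy: the result must match the given G'(y).
A general antiderivative is 5*cos(y + 1) + C.
The condition gives C = -1 + 5*cos(3/2) - (5*cos(3/2)) = -1.
So G(y) = 5*cos(y + 1) - 1.
Check: d/dy[5*cos(y + 1) - 1] = -5*sin(y + 1) = G'(y).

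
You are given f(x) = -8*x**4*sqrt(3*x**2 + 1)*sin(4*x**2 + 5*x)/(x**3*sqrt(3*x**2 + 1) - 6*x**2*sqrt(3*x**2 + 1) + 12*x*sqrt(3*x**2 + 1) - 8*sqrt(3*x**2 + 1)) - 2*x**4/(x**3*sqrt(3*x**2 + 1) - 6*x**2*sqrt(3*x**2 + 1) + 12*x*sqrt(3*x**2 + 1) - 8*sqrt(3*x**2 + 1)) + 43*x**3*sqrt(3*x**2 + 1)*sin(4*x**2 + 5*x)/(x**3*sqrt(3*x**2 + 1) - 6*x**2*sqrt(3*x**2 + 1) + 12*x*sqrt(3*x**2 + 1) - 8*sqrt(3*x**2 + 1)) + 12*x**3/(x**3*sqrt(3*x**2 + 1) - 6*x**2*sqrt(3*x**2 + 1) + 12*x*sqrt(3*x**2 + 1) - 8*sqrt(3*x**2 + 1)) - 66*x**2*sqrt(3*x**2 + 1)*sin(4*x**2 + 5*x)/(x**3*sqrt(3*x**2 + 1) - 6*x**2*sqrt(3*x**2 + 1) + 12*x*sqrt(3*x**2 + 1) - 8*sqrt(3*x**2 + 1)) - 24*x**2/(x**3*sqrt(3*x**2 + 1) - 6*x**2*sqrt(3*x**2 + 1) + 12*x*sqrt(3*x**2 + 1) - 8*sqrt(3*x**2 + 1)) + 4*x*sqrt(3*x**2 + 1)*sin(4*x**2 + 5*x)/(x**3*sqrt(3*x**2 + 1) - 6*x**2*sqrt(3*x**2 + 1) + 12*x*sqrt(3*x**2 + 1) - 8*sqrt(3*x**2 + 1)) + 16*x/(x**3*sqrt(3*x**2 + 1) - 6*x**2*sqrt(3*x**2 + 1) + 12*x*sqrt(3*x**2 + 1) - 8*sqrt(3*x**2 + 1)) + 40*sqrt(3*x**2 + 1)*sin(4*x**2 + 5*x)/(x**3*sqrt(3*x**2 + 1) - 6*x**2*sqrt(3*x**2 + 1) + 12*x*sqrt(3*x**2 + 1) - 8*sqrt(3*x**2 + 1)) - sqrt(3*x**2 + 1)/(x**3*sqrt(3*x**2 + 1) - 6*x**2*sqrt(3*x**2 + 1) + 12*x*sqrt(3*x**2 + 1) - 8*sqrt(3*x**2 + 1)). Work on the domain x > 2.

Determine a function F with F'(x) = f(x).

The integrand splits into summands that can be handled one at a time.
Check: d/dx[(-4*(x - 2)**2*sqrt(3*x**2 + 1) + 6*(x - 2)**2*cos(4*x**2 + 5*x) + 3)/(6*(x - 2)**2)] = (-8*x**4*sqrt(3*x**2 + 1)*sin(4*x**2 + 5*x) - 2*x**4 + 43*x**3*sqrt(3*x**2 + 1)*sin(4*x**2 + 5*x) + 12*x**3 - 66*x**2*sqrt(3*x**2 + 1)*sin(4*x**2 + 5*x) - 24*x**2 + 4*x*sqrt(3*x**2 + 1)*sin(4*x**2 + 5*x) + 16*x + 40*sqrt(3*x**2 + 1)*sin(4*x**2 + 5*x) - sqrt(3*x**2 + 1))/(x**3*sqrt(3*x**2 + 1) - 6*x**2*sqrt(3*x**2 + 1) + 12*x*sqrt(3*x**2 + 1) - 8*sqrt(3*x**2 + 1)), which equals f(x).

An antiderivative is F(x) = (-4*(x - 2)**2*sqrt(3*x**2 + 1) + 6*(x - 2)**2*cos(4*x**2 + 5*x) + 3)/(6*(x - 2)**2).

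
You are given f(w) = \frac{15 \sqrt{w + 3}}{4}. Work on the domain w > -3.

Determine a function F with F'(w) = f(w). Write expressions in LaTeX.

Recover f(w) by differentiating a candidate F(w); any mismatch rules it out.
Check: d/dw[\frac{5 \left(w + 3\right)^{\frac{3}{2}}}{2}] = \frac{15 \sqrt{w + 3}}{4} = f(w).

An antiderivative is F(w) = \frac{5 \left(w + 3\right)^{\frac{3}{2}}}{2}.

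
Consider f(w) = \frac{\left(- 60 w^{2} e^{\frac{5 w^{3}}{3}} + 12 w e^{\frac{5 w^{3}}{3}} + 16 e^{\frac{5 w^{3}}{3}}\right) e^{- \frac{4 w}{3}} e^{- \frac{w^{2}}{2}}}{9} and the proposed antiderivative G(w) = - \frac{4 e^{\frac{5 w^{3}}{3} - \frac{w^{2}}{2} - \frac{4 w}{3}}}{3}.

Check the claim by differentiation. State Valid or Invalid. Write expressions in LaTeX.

d/dw[G] = - \frac{20 w^{2} e^{- \frac{4 w}{3}} e^{- \frac{w^{2}}{2}} e^{\frac{5 w^{3}}{3}}}{3} + \frac{4 w e^{- \frac{4 w}{3}} e^{- \frac{w^{2}}{2}} e^{\frac{5 w^{3}}{3}}}{3} + \frac{16 e^{- \frac{4 w}{3}} e^{- \frac{w^{2}}{2}} e^{\frac{5 w^{3}}{3}}}{9}
This equals f(w) exactly, so the claim holds.

Valid - differentiating G returns exactly f.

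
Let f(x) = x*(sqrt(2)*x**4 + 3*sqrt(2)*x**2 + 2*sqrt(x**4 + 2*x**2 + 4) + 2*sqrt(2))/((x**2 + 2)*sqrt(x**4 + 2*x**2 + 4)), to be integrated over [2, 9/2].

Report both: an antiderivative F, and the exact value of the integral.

Differentiate the proposed F(x) back; it has to land on f(x) exactly.
F(x) = sqrt(x**4/2 + x**2 + 2) + log(x**2/2 + 1) is an antiderivative of f.
Check: d/dx[sqrt(x**4/2 + x**2 + 2) + log(x**2/2 + 1)] = (sqrt(2)*x**5 + 3*sqrt(2)*x**3 + 2*x*sqrt(x**4 + 2*x**2 + 4) + 2*sqrt(2)*x)/(x**2*sqrt(x**4 + 2*x**2 + 4) + 2*sqrt(x**4 + 2*x**2 + 4)), which equals f(x).
F(9/2) = log(89/8) + sqrt(14546)/8; F(2) = log(3) + sqrt(14).
Integral = F(9/2) - F(2) = -sqrt(14) - log(3) + log(89/8) + sqrt(14546)/8.

Antiderivative: F(x) = sqrt(x**4/2 + x**2 + 2) + log(x**2/2 + 1); value = -sqrt(14) - log(3) + log(89/8) + sqrt(14546)/8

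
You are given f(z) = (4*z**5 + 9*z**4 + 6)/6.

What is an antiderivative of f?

An antiderivative is F(z) = z**6/9 + 3*z**5/10 + z.

Any candidate F(z) must reproduce f(z) exactly when differentiated.
Check: d/dz[z**6/9 + 3*z**5/10 + z] = 2*z**5/3 + 3*z**4/2 + 1, which equals f(z).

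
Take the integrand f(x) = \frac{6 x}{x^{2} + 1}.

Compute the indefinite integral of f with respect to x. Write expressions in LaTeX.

F(x) = 3 \log{\left(x^{2} + 1 \right)} + C

f matches the chain-rule pattern g'(h)*h' with inner function h(x) = x^{2} + 1; substituting u = h(x) collapses the integral.
Check: d/dx[3 \log{\left(x^{2} + 1 \right)}] = \frac{6 x}{x^{2} + 1} = f(x).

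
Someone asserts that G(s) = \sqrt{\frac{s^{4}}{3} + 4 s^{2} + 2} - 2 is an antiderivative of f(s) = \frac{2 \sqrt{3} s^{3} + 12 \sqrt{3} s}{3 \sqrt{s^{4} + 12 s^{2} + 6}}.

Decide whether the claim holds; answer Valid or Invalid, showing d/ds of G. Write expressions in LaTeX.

d/ds[G] = \frac{2 \sqrt{3} s^{3} + 12 \sqrt{3} s}{3 \sqrt{s^{4} + 12 s^{2} + 6}}
This equals f(s) exactly, so the claim holds.

Valid - differentiating G returns exactly f.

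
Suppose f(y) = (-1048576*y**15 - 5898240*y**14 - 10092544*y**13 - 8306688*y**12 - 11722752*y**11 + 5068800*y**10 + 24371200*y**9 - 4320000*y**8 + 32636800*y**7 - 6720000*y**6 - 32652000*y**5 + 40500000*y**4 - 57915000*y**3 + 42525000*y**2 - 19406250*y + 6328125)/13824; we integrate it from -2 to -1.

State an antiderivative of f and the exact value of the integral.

Recognize the product-rule pattern: f = u'v + uv' with u = -3*(-2*y**2 - 5/2)**4/2, v = (-2*y**2/3 - y + 5/4)**4, so integration by parts undoes it.
F(y) = -3*(-2*y**2 - 5/2)**4*(-2*y**2/3 - y + 5/4)**4/2 is an antiderivative of f.
Check: d/dy[-3*(-2*y**2 - 5/2)**4*(-2*y**2/3 - y + 5/4)**4/2] = -2048*y**15/27 - 1280*y**14/3 - 19712*y**13/27 - 5408*y**12/9 - 848*y**11 + 1100*y**10/3 + 47600*y**9/27 - 625*y**8/2 + 254975*y**7/108 - 4375*y**6/9 - 113375*y**5/48 + 46875*y**4/16 - 268125*y**3/64 + 196875*y**2/64 - 359375*y/256 + 234375/512, which equals f(y).
F(-1) = -31668003/8192; F(-2) = -17294403/8192.
Integral = F(-1) - F(-2) = -449175/256.

Antiderivative: F(y) = -3*(-2*y**2 - 5/2)**4*(-2*y**2/3 - y + 5/4)**4/2; value = -449175/256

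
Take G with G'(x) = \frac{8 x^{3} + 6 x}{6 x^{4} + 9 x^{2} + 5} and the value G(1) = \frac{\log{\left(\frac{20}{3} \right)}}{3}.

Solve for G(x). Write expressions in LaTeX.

The substitution u = 2 x^{4} + 3 x^{2} + \frac{5}{3} works: G'(x) is exactly (dG/du)*(du/dx) for that inner function.
A general antiderivative is \frac{\log{\left(2 x^{4} + 3 x^{2} + \frac{5}{3} \right)}}{3} + C.
The condition gives C = \frac{\log{\left(\frac{20}{3} \right)}}{3} - (\frac{\log{\left(\frac{20}{3} \right)}}{3}) = 0.
So G(x) = \frac{\log{\left(2 x^{4} + 3 x^{2} + \frac{5}{3} \right)}}{3}.
Check: d/dx[\frac{\log{\left(2 x^{4} + 3 x^{2} + \frac{5}{3} \right)}}{3}] = \frac{8 x^{3} + 6 x}{6 x^{4} + 9 x^{2} + 5} = G'(x).

G(x) = \frac{\log{\left(2 x^{4} + 3 x^{2} + \frac{5}{3} \right)}}{3}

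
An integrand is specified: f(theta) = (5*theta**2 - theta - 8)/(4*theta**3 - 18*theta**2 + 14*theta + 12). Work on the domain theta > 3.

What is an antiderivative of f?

An antiderivative is F(theta) = (68*log(theta - 3) - 28*log(theta - 2) - 5*log(theta + 1/2))/28.

Factor the denominator (2*(theta - 3)*(theta - 2)*(2*theta + 1)) and decompose: f = -5/(14*(2*theta + 1)) - 1/(theta - 2) + 17/(7*(theta - 3)); each piece integrates to a log, atan, or power term.
Check: d/dtheta[(68*log(theta - 3) - 28*log(theta - 2) - 5*log(theta + 1/2))/28] = (5*theta**2 - theta - 8)/(4*theta**3 - 18*theta**2 + 14*theta + 12) = f(theta).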